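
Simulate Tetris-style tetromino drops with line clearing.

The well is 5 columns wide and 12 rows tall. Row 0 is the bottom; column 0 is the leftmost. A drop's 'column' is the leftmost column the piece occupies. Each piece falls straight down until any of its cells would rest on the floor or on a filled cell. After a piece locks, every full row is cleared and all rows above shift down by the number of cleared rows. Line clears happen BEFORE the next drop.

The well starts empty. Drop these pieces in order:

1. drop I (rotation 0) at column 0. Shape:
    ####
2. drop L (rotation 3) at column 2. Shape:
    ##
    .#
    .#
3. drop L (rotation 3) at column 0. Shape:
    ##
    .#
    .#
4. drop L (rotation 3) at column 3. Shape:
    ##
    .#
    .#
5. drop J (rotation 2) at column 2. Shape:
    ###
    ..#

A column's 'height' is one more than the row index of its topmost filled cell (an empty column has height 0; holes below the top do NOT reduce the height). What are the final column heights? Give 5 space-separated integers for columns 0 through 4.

Drop 1: I rot0 at col 0 lands with bottom-row=0; cleared 0 line(s) (total 0); column heights now [1 1 1 1 0], max=1
Drop 2: L rot3 at col 2 lands with bottom-row=1; cleared 0 line(s) (total 0); column heights now [1 1 4 4 0], max=4
Drop 3: L rot3 at col 0 lands with bottom-row=1; cleared 0 line(s) (total 0); column heights now [4 4 4 4 0], max=4
Drop 4: L rot3 at col 3 lands with bottom-row=2; cleared 1 line(s) (total 1); column heights now [1 3 1 4 4], max=4
Drop 5: J rot2 at col 2 lands with bottom-row=4; cleared 0 line(s) (total 1); column heights now [1 3 6 6 6], max=6

Answer: 1 3 6 6 6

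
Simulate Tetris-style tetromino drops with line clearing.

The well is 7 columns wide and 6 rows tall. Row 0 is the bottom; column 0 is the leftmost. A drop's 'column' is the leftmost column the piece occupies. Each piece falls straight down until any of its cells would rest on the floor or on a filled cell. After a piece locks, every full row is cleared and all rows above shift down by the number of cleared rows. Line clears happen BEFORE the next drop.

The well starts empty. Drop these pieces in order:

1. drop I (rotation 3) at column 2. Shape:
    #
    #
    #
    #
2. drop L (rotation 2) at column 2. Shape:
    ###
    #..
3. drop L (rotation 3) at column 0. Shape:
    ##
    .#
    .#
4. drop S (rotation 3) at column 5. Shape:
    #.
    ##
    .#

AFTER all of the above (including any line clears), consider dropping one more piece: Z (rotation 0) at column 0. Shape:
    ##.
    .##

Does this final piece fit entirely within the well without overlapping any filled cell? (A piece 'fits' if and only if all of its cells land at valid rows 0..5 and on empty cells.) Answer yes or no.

Drop 1: I rot3 at col 2 lands with bottom-row=0; cleared 0 line(s) (total 0); column heights now [0 0 4 0 0 0 0], max=4
Drop 2: L rot2 at col 2 lands with bottom-row=4; cleared 0 line(s) (total 0); column heights now [0 0 6 6 6 0 0], max=6
Drop 3: L rot3 at col 0 lands with bottom-row=0; cleared 0 line(s) (total 0); column heights now [3 3 6 6 6 0 0], max=6
Drop 4: S rot3 at col 5 lands with bottom-row=0; cleared 0 line(s) (total 0); column heights now [3 3 6 6 6 3 2], max=6
Test piece Z rot0 at col 0 (width 3): heights before test = [3 3 6 6 6 3 2]; fits = False

Answer: no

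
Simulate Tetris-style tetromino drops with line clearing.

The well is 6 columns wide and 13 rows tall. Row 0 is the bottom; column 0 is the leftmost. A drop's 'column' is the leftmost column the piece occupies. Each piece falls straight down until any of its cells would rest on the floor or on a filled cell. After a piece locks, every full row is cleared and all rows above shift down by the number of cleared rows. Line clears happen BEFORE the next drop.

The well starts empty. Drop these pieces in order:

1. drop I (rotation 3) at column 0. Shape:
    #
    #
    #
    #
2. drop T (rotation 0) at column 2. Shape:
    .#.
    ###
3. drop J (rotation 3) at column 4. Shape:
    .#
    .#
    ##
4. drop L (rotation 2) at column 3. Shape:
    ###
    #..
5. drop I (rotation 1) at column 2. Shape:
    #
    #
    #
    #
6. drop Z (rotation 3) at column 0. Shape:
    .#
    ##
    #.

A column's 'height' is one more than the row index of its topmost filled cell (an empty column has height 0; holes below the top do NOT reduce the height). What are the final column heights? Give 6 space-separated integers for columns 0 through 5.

Answer: 6 7 5 5 5 5

Derivation:
Drop 1: I rot3 at col 0 lands with bottom-row=0; cleared 0 line(s) (total 0); column heights now [4 0 0 0 0 0], max=4
Drop 2: T rot0 at col 2 lands with bottom-row=0; cleared 0 line(s) (total 0); column heights now [4 0 1 2 1 0], max=4
Drop 3: J rot3 at col 4 lands with bottom-row=1; cleared 0 line(s) (total 0); column heights now [4 0 1 2 2 4], max=4
Drop 4: L rot2 at col 3 lands with bottom-row=3; cleared 0 line(s) (total 0); column heights now [4 0 1 5 5 5], max=5
Drop 5: I rot1 at col 2 lands with bottom-row=1; cleared 0 line(s) (total 0); column heights now [4 0 5 5 5 5], max=5
Drop 6: Z rot3 at col 0 lands with bottom-row=4; cleared 0 line(s) (total 0); column heights now [6 7 5 5 5 5], max=7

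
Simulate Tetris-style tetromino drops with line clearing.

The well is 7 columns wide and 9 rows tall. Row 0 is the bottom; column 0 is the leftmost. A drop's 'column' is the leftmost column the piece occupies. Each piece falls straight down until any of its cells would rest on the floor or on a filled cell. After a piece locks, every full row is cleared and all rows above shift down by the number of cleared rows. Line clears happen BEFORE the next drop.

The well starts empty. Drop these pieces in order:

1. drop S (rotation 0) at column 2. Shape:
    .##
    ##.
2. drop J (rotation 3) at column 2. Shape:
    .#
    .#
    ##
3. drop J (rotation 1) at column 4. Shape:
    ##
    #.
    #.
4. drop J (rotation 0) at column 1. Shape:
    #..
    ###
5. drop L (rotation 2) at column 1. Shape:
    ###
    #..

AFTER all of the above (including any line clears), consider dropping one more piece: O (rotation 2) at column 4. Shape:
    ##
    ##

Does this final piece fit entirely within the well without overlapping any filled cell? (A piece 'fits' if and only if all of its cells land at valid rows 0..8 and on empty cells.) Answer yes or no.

Drop 1: S rot0 at col 2 lands with bottom-row=0; cleared 0 line(s) (total 0); column heights now [0 0 1 2 2 0 0], max=2
Drop 2: J rot3 at col 2 lands with bottom-row=2; cleared 0 line(s) (total 0); column heights now [0 0 3 5 2 0 0], max=5
Drop 3: J rot1 at col 4 lands with bottom-row=2; cleared 0 line(s) (total 0); column heights now [0 0 3 5 5 5 0], max=5
Drop 4: J rot0 at col 1 lands with bottom-row=5; cleared 0 line(s) (total 0); column heights now [0 7 6 6 5 5 0], max=7
Drop 5: L rot2 at col 1 lands with bottom-row=7; cleared 0 line(s) (total 0); column heights now [0 9 9 9 5 5 0], max=9
Test piece O rot2 at col 4 (width 2): heights before test = [0 9 9 9 5 5 0]; fits = True

Answer: yes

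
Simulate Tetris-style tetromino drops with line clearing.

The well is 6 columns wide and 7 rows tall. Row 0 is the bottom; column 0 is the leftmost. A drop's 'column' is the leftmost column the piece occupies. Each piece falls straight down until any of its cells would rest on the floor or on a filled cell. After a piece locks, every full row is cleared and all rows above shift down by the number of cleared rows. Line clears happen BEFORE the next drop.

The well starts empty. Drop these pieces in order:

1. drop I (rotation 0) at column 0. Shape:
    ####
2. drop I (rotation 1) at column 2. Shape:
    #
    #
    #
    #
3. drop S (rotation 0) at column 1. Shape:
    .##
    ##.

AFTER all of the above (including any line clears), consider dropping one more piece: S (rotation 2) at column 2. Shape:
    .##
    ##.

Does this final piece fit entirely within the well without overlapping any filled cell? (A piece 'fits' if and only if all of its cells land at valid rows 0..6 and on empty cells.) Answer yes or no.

Drop 1: I rot0 at col 0 lands with bottom-row=0; cleared 0 line(s) (total 0); column heights now [1 1 1 1 0 0], max=1
Drop 2: I rot1 at col 2 lands with bottom-row=1; cleared 0 line(s) (total 0); column heights now [1 1 5 1 0 0], max=5
Drop 3: S rot0 at col 1 lands with bottom-row=5; cleared 0 line(s) (total 0); column heights now [1 6 7 7 0 0], max=7
Test piece S rot2 at col 2 (width 3): heights before test = [1 6 7 7 0 0]; fits = False

Answer: no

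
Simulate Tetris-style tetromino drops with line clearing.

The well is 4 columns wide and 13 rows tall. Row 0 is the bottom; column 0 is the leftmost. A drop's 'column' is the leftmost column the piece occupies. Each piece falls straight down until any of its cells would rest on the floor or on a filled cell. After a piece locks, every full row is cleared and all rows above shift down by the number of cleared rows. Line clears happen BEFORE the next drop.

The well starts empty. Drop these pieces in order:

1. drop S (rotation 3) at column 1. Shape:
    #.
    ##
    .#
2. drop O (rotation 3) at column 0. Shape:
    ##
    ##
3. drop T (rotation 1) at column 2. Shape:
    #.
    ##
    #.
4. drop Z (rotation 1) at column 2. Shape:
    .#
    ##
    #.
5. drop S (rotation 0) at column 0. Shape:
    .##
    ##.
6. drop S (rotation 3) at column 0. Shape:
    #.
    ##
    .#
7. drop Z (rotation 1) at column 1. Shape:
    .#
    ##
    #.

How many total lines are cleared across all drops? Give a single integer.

Drop 1: S rot3 at col 1 lands with bottom-row=0; cleared 0 line(s) (total 0); column heights now [0 3 2 0], max=3
Drop 2: O rot3 at col 0 lands with bottom-row=3; cleared 0 line(s) (total 0); column heights now [5 5 2 0], max=5
Drop 3: T rot1 at col 2 lands with bottom-row=2; cleared 1 line(s) (total 1); column heights now [4 4 4 0], max=4
Drop 4: Z rot1 at col 2 lands with bottom-row=4; cleared 0 line(s) (total 1); column heights now [4 4 6 7], max=7
Drop 5: S rot0 at col 0 lands with bottom-row=5; cleared 1 line(s) (total 2); column heights now [4 6 6 6], max=6
Drop 6: S rot3 at col 0 lands with bottom-row=6; cleared 0 line(s) (total 2); column heights now [9 8 6 6], max=9
Drop 7: Z rot1 at col 1 lands with bottom-row=8; cleared 0 line(s) (total 2); column heights now [9 10 11 6], max=11

Answer: 2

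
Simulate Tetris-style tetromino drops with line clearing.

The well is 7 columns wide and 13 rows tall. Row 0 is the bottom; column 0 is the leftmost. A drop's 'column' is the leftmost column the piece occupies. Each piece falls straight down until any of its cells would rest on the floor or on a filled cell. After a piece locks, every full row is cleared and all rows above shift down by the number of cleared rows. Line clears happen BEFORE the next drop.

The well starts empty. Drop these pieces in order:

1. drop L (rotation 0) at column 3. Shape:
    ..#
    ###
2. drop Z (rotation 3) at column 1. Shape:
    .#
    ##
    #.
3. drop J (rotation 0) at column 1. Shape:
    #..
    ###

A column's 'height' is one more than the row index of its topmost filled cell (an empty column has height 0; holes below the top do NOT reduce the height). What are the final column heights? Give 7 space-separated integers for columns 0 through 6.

Answer: 0 5 4 4 1 2 0

Derivation:
Drop 1: L rot0 at col 3 lands with bottom-row=0; cleared 0 line(s) (total 0); column heights now [0 0 0 1 1 2 0], max=2
Drop 2: Z rot3 at col 1 lands with bottom-row=0; cleared 0 line(s) (total 0); column heights now [0 2 3 1 1 2 0], max=3
Drop 3: J rot0 at col 1 lands with bottom-row=3; cleared 0 line(s) (total 0); column heights now [0 5 4 4 1 2 0], max=5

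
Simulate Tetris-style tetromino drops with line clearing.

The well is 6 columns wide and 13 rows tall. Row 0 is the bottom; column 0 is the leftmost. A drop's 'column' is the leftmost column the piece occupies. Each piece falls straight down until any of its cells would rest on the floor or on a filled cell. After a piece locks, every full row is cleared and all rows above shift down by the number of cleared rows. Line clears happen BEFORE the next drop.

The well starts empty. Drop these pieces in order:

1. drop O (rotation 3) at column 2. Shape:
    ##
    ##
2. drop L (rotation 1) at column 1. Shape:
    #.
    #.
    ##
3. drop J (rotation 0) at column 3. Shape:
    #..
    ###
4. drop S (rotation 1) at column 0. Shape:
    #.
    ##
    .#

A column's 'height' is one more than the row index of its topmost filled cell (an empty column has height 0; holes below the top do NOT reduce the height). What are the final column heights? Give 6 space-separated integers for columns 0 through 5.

Drop 1: O rot3 at col 2 lands with bottom-row=0; cleared 0 line(s) (total 0); column heights now [0 0 2 2 0 0], max=2
Drop 2: L rot1 at col 1 lands with bottom-row=2; cleared 0 line(s) (total 0); column heights now [0 5 3 2 0 0], max=5
Drop 3: J rot0 at col 3 lands with bottom-row=2; cleared 0 line(s) (total 0); column heights now [0 5 3 4 3 3], max=5
Drop 4: S rot1 at col 0 lands with bottom-row=5; cleared 0 line(s) (total 0); column heights now [8 7 3 4 3 3], max=8

Answer: 8 7 3 4 3 3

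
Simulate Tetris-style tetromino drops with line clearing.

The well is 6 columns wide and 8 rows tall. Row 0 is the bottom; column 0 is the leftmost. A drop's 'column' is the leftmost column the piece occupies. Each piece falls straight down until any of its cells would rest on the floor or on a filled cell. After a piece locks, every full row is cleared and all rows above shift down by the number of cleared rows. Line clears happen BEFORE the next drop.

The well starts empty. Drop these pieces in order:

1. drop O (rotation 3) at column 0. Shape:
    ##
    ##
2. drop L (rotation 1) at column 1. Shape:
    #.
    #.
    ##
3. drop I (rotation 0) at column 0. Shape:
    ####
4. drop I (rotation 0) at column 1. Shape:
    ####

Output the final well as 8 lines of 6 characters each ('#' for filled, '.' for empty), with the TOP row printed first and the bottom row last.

Answer: ......
.####.
####..
.#....
.#....
.##...
##....
##....

Derivation:
Drop 1: O rot3 at col 0 lands with bottom-row=0; cleared 0 line(s) (total 0); column heights now [2 2 0 0 0 0], max=2
Drop 2: L rot1 at col 1 lands with bottom-row=2; cleared 0 line(s) (total 0); column heights now [2 5 3 0 0 0], max=5
Drop 3: I rot0 at col 0 lands with bottom-row=5; cleared 0 line(s) (total 0); column heights now [6 6 6 6 0 0], max=6
Drop 4: I rot0 at col 1 lands with bottom-row=6; cleared 0 line(s) (total 0); column heights now [6 7 7 7 7 0], max=7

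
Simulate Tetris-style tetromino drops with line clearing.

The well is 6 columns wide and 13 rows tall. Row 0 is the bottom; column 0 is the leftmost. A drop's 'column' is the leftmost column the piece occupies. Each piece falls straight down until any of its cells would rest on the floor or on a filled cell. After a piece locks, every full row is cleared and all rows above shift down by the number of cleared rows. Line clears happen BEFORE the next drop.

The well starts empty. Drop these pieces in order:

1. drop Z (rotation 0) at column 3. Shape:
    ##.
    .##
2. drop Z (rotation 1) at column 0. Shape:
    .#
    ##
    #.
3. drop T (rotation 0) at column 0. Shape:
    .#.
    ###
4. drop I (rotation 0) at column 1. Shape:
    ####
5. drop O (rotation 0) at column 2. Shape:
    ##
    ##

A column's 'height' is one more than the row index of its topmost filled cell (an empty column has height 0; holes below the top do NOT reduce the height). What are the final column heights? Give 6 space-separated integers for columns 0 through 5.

Answer: 4 6 8 8 6 1

Derivation:
Drop 1: Z rot0 at col 3 lands with bottom-row=0; cleared 0 line(s) (total 0); column heights now [0 0 0 2 2 1], max=2
Drop 2: Z rot1 at col 0 lands with bottom-row=0; cleared 0 line(s) (total 0); column heights now [2 3 0 2 2 1], max=3
Drop 3: T rot0 at col 0 lands with bottom-row=3; cleared 0 line(s) (total 0); column heights now [4 5 4 2 2 1], max=5
Drop 4: I rot0 at col 1 lands with bottom-row=5; cleared 0 line(s) (total 0); column heights now [4 6 6 6 6 1], max=6
Drop 5: O rot0 at col 2 lands with bottom-row=6; cleared 0 line(s) (total 0); column heights now [4 6 8 8 6 1], max=8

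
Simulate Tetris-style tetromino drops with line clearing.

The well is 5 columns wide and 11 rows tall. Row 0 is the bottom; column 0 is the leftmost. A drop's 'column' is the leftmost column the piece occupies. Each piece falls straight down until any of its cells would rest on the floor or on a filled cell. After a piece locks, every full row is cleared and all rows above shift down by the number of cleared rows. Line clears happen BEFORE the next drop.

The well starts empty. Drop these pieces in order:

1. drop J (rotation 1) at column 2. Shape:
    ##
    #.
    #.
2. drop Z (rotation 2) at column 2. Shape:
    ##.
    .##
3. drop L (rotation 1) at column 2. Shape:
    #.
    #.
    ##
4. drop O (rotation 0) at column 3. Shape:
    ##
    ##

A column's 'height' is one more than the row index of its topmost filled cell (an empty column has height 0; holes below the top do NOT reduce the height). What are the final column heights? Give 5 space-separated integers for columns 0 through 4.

Answer: 0 0 8 8 8

Derivation:
Drop 1: J rot1 at col 2 lands with bottom-row=0; cleared 0 line(s) (total 0); column heights now [0 0 3 3 0], max=3
Drop 2: Z rot2 at col 2 lands with bottom-row=3; cleared 0 line(s) (total 0); column heights now [0 0 5 5 4], max=5
Drop 3: L rot1 at col 2 lands with bottom-row=5; cleared 0 line(s) (total 0); column heights now [0 0 8 6 4], max=8
Drop 4: O rot0 at col 3 lands with bottom-row=6; cleared 0 line(s) (total 0); column heights now [0 0 8 8 8], max=8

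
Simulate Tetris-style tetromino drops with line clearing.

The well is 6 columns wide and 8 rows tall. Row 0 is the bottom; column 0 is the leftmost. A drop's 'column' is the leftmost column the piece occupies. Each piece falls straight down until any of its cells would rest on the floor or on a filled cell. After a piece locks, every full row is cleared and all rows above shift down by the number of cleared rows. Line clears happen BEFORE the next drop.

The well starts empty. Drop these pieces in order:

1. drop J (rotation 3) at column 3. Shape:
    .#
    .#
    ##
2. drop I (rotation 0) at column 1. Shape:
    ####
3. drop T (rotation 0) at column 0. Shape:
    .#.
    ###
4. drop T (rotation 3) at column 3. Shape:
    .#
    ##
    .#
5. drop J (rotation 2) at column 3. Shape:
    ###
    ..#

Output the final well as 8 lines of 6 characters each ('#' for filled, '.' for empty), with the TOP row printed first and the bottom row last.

Answer: ...###
....##
.#.##.
###.#.
.####.
....#.
....#.
...##.

Derivation:
Drop 1: J rot3 at col 3 lands with bottom-row=0; cleared 0 line(s) (total 0); column heights now [0 0 0 1 3 0], max=3
Drop 2: I rot0 at col 1 lands with bottom-row=3; cleared 0 line(s) (total 0); column heights now [0 4 4 4 4 0], max=4
Drop 3: T rot0 at col 0 lands with bottom-row=4; cleared 0 line(s) (total 0); column heights now [5 6 5 4 4 0], max=6
Drop 4: T rot3 at col 3 lands with bottom-row=4; cleared 0 line(s) (total 0); column heights now [5 6 5 6 7 0], max=7
Drop 5: J rot2 at col 3 lands with bottom-row=6; cleared 0 line(s) (total 0); column heights now [5 6 5 8 8 8], max=8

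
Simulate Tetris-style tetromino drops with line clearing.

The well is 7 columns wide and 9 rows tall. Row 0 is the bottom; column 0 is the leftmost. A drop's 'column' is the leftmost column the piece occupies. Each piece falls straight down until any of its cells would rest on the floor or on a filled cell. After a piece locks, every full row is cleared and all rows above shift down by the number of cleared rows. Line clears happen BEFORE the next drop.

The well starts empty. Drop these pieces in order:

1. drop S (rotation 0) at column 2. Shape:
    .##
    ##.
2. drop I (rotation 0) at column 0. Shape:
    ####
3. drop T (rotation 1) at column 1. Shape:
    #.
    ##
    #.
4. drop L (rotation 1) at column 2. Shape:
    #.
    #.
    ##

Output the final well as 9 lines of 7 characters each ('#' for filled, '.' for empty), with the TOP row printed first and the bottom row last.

Answer: .......
..#....
..#....
.###...
.##....
.#.....
####...
...##..
..##...

Derivation:
Drop 1: S rot0 at col 2 lands with bottom-row=0; cleared 0 line(s) (total 0); column heights now [0 0 1 2 2 0 0], max=2
Drop 2: I rot0 at col 0 lands with bottom-row=2; cleared 0 line(s) (total 0); column heights now [3 3 3 3 2 0 0], max=3
Drop 3: T rot1 at col 1 lands with bottom-row=3; cleared 0 line(s) (total 0); column heights now [3 6 5 3 2 0 0], max=6
Drop 4: L rot1 at col 2 lands with bottom-row=5; cleared 0 line(s) (total 0); column heights now [3 6 8 6 2 0 0], max=8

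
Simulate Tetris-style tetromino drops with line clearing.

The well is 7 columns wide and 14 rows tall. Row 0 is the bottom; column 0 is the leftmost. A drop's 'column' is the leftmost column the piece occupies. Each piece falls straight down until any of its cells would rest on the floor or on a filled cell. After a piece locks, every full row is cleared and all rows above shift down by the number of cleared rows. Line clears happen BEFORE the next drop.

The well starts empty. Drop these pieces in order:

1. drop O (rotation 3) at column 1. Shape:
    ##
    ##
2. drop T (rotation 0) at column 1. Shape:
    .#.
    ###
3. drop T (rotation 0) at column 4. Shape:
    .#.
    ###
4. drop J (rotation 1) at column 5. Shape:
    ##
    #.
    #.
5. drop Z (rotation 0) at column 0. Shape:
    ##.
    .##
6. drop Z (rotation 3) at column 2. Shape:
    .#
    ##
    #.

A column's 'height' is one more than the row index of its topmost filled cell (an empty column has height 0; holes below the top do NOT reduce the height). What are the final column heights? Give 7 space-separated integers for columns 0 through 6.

Answer: 6 6 7 8 1 5 5

Derivation:
Drop 1: O rot3 at col 1 lands with bottom-row=0; cleared 0 line(s) (total 0); column heights now [0 2 2 0 0 0 0], max=2
Drop 2: T rot0 at col 1 lands with bottom-row=2; cleared 0 line(s) (total 0); column heights now [0 3 4 3 0 0 0], max=4
Drop 3: T rot0 at col 4 lands with bottom-row=0; cleared 0 line(s) (total 0); column heights now [0 3 4 3 1 2 1], max=4
Drop 4: J rot1 at col 5 lands with bottom-row=2; cleared 0 line(s) (total 0); column heights now [0 3 4 3 1 5 5], max=5
Drop 5: Z rot0 at col 0 lands with bottom-row=4; cleared 0 line(s) (total 0); column heights now [6 6 5 3 1 5 5], max=6
Drop 6: Z rot3 at col 2 lands with bottom-row=5; cleared 0 line(s) (total 0); column heights now [6 6 7 8 1 5 5], max=8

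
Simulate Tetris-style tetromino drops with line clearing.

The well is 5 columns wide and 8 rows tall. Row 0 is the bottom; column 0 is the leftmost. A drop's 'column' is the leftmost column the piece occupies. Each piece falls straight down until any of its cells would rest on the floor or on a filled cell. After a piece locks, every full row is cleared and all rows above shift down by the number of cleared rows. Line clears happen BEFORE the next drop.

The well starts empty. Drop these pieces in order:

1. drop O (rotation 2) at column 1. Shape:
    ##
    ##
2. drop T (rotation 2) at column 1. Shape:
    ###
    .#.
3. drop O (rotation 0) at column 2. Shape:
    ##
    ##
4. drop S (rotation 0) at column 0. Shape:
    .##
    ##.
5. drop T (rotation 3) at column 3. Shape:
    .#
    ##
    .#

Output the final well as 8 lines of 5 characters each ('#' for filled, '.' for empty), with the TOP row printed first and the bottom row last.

Drop 1: O rot2 at col 1 lands with bottom-row=0; cleared 0 line(s) (total 0); column heights now [0 2 2 0 0], max=2
Drop 2: T rot2 at col 1 lands with bottom-row=2; cleared 0 line(s) (total 0); column heights now [0 4 4 4 0], max=4
Drop 3: O rot0 at col 2 lands with bottom-row=4; cleared 0 line(s) (total 0); column heights now [0 4 6 6 0], max=6
Drop 4: S rot0 at col 0 lands with bottom-row=5; cleared 0 line(s) (total 0); column heights now [6 7 7 6 0], max=7
Drop 5: T rot3 at col 3 lands with bottom-row=5; cleared 1 line(s) (total 1); column heights now [0 6 6 6 7], max=7

Answer: .....
....#
.####
..##.
.###.
..#..
.##..
.##..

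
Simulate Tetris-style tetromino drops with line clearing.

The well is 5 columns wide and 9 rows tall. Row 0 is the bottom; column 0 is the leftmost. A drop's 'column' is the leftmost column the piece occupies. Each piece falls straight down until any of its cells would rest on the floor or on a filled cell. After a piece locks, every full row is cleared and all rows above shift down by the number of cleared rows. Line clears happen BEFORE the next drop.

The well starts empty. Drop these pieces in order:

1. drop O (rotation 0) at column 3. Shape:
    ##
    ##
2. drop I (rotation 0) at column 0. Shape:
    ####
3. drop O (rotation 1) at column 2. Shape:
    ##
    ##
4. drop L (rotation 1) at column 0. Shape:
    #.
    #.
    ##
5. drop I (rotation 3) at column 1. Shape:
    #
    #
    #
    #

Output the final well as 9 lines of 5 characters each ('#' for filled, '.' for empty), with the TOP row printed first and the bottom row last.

Drop 1: O rot0 at col 3 lands with bottom-row=0; cleared 0 line(s) (total 0); column heights now [0 0 0 2 2], max=2
Drop 2: I rot0 at col 0 lands with bottom-row=2; cleared 0 line(s) (total 0); column heights now [3 3 3 3 2], max=3
Drop 3: O rot1 at col 2 lands with bottom-row=3; cleared 0 line(s) (total 0); column heights now [3 3 5 5 2], max=5
Drop 4: L rot1 at col 0 lands with bottom-row=3; cleared 0 line(s) (total 0); column heights now [6 4 5 5 2], max=6
Drop 5: I rot3 at col 1 lands with bottom-row=4; cleared 0 line(s) (total 0); column heights now [6 8 5 5 2], max=8

Answer: .....
.#...
.#...
##...
####.
####.
####.
...##
...##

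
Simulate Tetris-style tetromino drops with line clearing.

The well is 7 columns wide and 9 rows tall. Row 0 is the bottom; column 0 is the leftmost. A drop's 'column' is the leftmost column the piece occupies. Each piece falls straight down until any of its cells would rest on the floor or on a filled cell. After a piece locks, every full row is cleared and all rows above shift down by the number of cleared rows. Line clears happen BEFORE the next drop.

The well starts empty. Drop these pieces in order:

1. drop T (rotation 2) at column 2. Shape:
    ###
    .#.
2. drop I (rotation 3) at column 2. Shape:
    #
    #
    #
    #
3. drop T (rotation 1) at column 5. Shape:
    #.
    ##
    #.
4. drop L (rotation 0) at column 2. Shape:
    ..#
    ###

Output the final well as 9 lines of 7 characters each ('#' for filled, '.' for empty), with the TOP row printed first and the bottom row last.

Answer: .......
....#..
..###..
..#....
..#....
..#....
..#..#.
..#####
...#.#.

Derivation:
Drop 1: T rot2 at col 2 lands with bottom-row=0; cleared 0 line(s) (total 0); column heights now [0 0 2 2 2 0 0], max=2
Drop 2: I rot3 at col 2 lands with bottom-row=2; cleared 0 line(s) (total 0); column heights now [0 0 6 2 2 0 0], max=6
Drop 3: T rot1 at col 5 lands with bottom-row=0; cleared 0 line(s) (total 0); column heights now [0 0 6 2 2 3 2], max=6
Drop 4: L rot0 at col 2 lands with bottom-row=6; cleared 0 line(s) (total 0); column heights now [0 0 7 7 8 3 2], max=8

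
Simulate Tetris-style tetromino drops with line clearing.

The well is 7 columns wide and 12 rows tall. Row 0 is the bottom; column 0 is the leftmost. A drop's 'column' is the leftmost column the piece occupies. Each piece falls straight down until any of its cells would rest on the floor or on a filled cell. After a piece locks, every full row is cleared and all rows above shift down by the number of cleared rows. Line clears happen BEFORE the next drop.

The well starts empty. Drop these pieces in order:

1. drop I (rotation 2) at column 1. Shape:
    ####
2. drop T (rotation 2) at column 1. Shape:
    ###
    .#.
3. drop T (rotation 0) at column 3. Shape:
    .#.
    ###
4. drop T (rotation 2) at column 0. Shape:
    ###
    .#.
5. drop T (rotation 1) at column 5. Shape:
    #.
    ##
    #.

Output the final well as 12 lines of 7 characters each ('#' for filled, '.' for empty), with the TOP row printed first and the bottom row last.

Answer: .......
.......
.......
.......
.......
.....#.
.....##
###.##.
.#.###.
.###...
..#....
.####..

Derivation:
Drop 1: I rot2 at col 1 lands with bottom-row=0; cleared 0 line(s) (total 0); column heights now [0 1 1 1 1 0 0], max=1
Drop 2: T rot2 at col 1 lands with bottom-row=1; cleared 0 line(s) (total 0); column heights now [0 3 3 3 1 0 0], max=3
Drop 3: T rot0 at col 3 lands with bottom-row=3; cleared 0 line(s) (total 0); column heights now [0 3 3 4 5 4 0], max=5
Drop 4: T rot2 at col 0 lands with bottom-row=3; cleared 0 line(s) (total 0); column heights now [5 5 5 4 5 4 0], max=5
Drop 5: T rot1 at col 5 lands with bottom-row=4; cleared 0 line(s) (total 0); column heights now [5 5 5 4 5 7 6], max=7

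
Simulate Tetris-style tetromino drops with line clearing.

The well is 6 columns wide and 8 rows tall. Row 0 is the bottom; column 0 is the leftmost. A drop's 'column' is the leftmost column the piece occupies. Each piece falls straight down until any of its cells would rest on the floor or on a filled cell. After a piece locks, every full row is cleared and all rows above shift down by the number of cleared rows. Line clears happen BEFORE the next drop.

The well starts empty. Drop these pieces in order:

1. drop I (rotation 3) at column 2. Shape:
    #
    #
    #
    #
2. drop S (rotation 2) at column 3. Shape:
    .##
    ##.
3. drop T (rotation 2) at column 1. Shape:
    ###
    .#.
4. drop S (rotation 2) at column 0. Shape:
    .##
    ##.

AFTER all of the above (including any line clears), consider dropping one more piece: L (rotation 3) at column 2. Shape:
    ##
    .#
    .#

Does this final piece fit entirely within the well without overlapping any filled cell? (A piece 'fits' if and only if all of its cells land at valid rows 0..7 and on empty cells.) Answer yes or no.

Answer: no

Derivation:
Drop 1: I rot3 at col 2 lands with bottom-row=0; cleared 0 line(s) (total 0); column heights now [0 0 4 0 0 0], max=4
Drop 2: S rot2 at col 3 lands with bottom-row=0; cleared 0 line(s) (total 0); column heights now [0 0 4 1 2 2], max=4
Drop 3: T rot2 at col 1 lands with bottom-row=4; cleared 0 line(s) (total 0); column heights now [0 6 6 6 2 2], max=6
Drop 4: S rot2 at col 0 lands with bottom-row=6; cleared 0 line(s) (total 0); column heights now [7 8 8 6 2 2], max=8
Test piece L rot3 at col 2 (width 2): heights before test = [7 8 8 6 2 2]; fits = False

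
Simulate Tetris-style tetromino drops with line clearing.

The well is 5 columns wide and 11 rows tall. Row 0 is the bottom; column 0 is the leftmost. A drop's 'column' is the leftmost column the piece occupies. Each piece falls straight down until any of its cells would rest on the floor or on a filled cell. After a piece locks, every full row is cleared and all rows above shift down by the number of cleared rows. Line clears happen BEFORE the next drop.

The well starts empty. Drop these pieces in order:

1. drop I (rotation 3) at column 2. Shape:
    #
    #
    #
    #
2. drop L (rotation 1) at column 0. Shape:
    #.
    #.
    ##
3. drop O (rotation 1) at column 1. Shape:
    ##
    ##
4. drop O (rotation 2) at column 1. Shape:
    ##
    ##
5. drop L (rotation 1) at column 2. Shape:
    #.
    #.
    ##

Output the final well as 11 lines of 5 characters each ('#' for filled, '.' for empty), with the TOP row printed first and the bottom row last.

Answer: ..#..
..#..
..##.
.##..
.##..
.##..
.##..
..#..
#.#..
#.#..
###..

Derivation:
Drop 1: I rot3 at col 2 lands with bottom-row=0; cleared 0 line(s) (total 0); column heights now [0 0 4 0 0], max=4
Drop 2: L rot1 at col 0 lands with bottom-row=0; cleared 0 line(s) (total 0); column heights now [3 1 4 0 0], max=4
Drop 3: O rot1 at col 1 lands with bottom-row=4; cleared 0 line(s) (total 0); column heights now [3 6 6 0 0], max=6
Drop 4: O rot2 at col 1 lands with bottom-row=6; cleared 0 line(s) (total 0); column heights now [3 8 8 0 0], max=8
Drop 5: L rot1 at col 2 lands with bottom-row=8; cleared 0 line(s) (total 0); column heights now [3 8 11 9 0], max=11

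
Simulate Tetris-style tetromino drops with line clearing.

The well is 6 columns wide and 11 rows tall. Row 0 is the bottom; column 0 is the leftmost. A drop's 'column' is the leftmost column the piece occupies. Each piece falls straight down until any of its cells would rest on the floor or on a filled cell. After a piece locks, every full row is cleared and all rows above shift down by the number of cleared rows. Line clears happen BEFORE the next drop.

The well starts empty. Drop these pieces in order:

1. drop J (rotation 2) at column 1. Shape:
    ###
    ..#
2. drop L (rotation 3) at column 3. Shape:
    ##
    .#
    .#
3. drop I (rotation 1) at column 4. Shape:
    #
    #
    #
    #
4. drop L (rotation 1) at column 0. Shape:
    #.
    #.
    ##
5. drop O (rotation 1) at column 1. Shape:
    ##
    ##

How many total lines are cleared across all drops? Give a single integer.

Answer: 0

Derivation:
Drop 1: J rot2 at col 1 lands with bottom-row=0; cleared 0 line(s) (total 0); column heights now [0 2 2 2 0 0], max=2
Drop 2: L rot3 at col 3 lands with bottom-row=0; cleared 0 line(s) (total 0); column heights now [0 2 2 3 3 0], max=3
Drop 3: I rot1 at col 4 lands with bottom-row=3; cleared 0 line(s) (total 0); column heights now [0 2 2 3 7 0], max=7
Drop 4: L rot1 at col 0 lands with bottom-row=2; cleared 0 line(s) (total 0); column heights now [5 3 2 3 7 0], max=7
Drop 5: O rot1 at col 1 lands with bottom-row=3; cleared 0 line(s) (total 0); column heights now [5 5 5 3 7 0], max=7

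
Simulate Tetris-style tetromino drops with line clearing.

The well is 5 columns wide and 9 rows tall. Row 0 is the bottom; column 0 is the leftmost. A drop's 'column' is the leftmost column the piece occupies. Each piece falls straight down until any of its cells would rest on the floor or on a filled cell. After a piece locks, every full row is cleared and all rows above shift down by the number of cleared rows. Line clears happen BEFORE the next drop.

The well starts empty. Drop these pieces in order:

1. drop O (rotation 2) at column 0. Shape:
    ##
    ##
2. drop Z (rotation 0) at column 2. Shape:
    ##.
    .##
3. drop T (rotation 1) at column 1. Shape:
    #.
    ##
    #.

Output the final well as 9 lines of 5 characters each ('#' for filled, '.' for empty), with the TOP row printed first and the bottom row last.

Drop 1: O rot2 at col 0 lands with bottom-row=0; cleared 0 line(s) (total 0); column heights now [2 2 0 0 0], max=2
Drop 2: Z rot0 at col 2 lands with bottom-row=0; cleared 0 line(s) (total 0); column heights now [2 2 2 2 1], max=2
Drop 3: T rot1 at col 1 lands with bottom-row=2; cleared 0 line(s) (total 0); column heights now [2 5 4 2 1], max=5

Answer: .....
.....
.....
.....
.#...
.##..
.#...
####.
##.##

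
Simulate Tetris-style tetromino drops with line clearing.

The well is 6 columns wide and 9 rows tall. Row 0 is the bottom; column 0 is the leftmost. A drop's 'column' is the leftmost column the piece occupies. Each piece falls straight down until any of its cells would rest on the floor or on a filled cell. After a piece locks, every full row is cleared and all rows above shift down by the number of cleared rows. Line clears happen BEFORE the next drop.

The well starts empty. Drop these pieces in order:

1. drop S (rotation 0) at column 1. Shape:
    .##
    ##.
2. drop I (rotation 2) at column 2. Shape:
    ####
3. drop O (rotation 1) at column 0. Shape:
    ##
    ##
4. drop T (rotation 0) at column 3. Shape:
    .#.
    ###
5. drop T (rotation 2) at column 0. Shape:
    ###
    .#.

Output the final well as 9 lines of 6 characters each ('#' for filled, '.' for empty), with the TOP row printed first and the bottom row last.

Answer: ......
......
......
......
......
###.#.
.#.###
####..
.##...

Derivation:
Drop 1: S rot0 at col 1 lands with bottom-row=0; cleared 0 line(s) (total 0); column heights now [0 1 2 2 0 0], max=2
Drop 2: I rot2 at col 2 lands with bottom-row=2; cleared 0 line(s) (total 0); column heights now [0 1 3 3 3 3], max=3
Drop 3: O rot1 at col 0 lands with bottom-row=1; cleared 1 line(s) (total 1); column heights now [2 2 2 2 0 0], max=2
Drop 4: T rot0 at col 3 lands with bottom-row=2; cleared 0 line(s) (total 1); column heights now [2 2 2 3 4 3], max=4
Drop 5: T rot2 at col 0 lands with bottom-row=2; cleared 0 line(s) (total 1); column heights now [4 4 4 3 4 3], max=4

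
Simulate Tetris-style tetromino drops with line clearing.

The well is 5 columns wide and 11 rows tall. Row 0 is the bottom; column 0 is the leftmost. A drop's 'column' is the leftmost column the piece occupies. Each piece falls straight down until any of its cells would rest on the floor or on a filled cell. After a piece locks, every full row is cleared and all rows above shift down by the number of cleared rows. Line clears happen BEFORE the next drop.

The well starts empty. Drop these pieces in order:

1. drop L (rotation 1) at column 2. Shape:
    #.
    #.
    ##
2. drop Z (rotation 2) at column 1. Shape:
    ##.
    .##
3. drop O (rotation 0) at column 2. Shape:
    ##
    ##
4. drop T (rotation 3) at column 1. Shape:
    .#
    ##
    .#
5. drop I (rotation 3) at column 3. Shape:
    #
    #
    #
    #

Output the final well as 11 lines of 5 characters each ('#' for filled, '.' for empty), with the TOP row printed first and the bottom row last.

Drop 1: L rot1 at col 2 lands with bottom-row=0; cleared 0 line(s) (total 0); column heights now [0 0 3 1 0], max=3
Drop 2: Z rot2 at col 1 lands with bottom-row=3; cleared 0 line(s) (total 0); column heights now [0 5 5 4 0], max=5
Drop 3: O rot0 at col 2 lands with bottom-row=5; cleared 0 line(s) (total 0); column heights now [0 5 7 7 0], max=7
Drop 4: T rot3 at col 1 lands with bottom-row=7; cleared 0 line(s) (total 0); column heights now [0 9 10 7 0], max=10
Drop 5: I rot3 at col 3 lands with bottom-row=7; cleared 0 line(s) (total 0); column heights now [0 9 10 11 0], max=11

Answer: ...#.
..##.
.###.
..##.
..##.
..##.
.##..
..##.
..#..
..#..
..##.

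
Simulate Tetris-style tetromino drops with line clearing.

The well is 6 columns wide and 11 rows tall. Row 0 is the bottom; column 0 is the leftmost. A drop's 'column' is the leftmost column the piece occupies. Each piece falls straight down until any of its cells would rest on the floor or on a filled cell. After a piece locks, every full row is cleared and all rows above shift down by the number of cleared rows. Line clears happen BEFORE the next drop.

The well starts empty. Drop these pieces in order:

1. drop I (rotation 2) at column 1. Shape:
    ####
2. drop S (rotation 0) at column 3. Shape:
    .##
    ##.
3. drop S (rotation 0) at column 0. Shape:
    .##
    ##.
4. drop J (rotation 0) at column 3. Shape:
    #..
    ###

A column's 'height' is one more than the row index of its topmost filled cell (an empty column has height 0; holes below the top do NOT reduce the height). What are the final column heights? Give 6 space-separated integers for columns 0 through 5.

Drop 1: I rot2 at col 1 lands with bottom-row=0; cleared 0 line(s) (total 0); column heights now [0 1 1 1 1 0], max=1
Drop 2: S rot0 at col 3 lands with bottom-row=1; cleared 0 line(s) (total 0); column heights now [0 1 1 2 3 3], max=3
Drop 3: S rot0 at col 0 lands with bottom-row=1; cleared 0 line(s) (total 0); column heights now [2 3 3 2 3 3], max=3
Drop 4: J rot0 at col 3 lands with bottom-row=3; cleared 0 line(s) (total 0); column heights now [2 3 3 5 4 4], max=5

Answer: 2 3 3 5 4 4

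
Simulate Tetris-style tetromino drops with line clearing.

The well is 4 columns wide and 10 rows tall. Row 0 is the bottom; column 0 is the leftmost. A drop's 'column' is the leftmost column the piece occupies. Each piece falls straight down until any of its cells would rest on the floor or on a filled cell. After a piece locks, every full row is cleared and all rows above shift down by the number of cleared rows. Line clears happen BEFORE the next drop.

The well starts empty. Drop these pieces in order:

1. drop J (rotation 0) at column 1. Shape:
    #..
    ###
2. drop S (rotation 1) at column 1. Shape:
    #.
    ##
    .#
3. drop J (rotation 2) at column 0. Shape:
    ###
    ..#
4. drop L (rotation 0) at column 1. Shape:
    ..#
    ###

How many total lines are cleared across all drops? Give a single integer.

Drop 1: J rot0 at col 1 lands with bottom-row=0; cleared 0 line(s) (total 0); column heights now [0 2 1 1], max=2
Drop 2: S rot1 at col 1 lands with bottom-row=1; cleared 0 line(s) (total 0); column heights now [0 4 3 1], max=4
Drop 3: J rot2 at col 0 lands with bottom-row=3; cleared 0 line(s) (total 0); column heights now [5 5 5 1], max=5
Drop 4: L rot0 at col 1 lands with bottom-row=5; cleared 0 line(s) (total 0); column heights now [5 6 6 7], max=7

Answer: 0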